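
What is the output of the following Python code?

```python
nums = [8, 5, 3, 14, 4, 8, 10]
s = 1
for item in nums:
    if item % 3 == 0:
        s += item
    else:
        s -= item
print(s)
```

-45

item=8: not %3==0, s = 1-8 = -7
item=5: not %3==0, s = (-7)-5 = -12
item=3: %3==0, s = (-12)+3 = -9
item=14: not %3==0, s = (-9)-14 = -23
item=4: not %3==0, s = (-23)-4 = -27
item=8: not %3==0, s = (-27)-8 = -35
item=10: not %3==0, s = (-35)-10 = -45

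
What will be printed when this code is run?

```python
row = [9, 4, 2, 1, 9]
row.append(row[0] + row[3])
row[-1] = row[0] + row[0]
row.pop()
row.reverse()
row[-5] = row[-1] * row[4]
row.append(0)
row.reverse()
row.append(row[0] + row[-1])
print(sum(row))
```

178

append row[0]+row[3] = 9+1 = 10 → [9, 4, 2, 1, 9, 10]
row[-1] = row[0]+row[0] = 9+9 = 18 → [9, 4, 2, 1, 9, 18]
pop() removes 18 → [9, 4, 2, 1, 9]
reverse → [9, 1, 2, 4, 9]
row[-5] = row[-1]*row[4] = 9*9 = 81 → [81, 1, 2, 4, 9]
append 0 → [81, 1, 2, 4, 9, 0]
reverse → [0, 9, 4, 2, 1, 81]
append row[0]+row[-1] = 0+81 = 81 → [0, 9, 4, 2, 1, 81, 81]
sum = 178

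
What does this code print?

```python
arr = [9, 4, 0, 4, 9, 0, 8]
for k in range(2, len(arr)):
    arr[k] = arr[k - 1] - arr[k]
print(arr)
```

[9, 4, 4, 0, -9, -9, -17]

k=2: arr[2] = 4-0 = 4 → [9, 4, 4, 4, 9, 0, 8]
k=3: arr[3] = 4-4 = 0 → [9, 4, 4, 0, 9, 0, 8]
k=4: arr[4] = 0-9 = -9 → [9, 4, 4, 0, -9, 0, 8]
k=5: arr[5] = (-9)-0 = -9 → [9, 4, 4, 0, -9, -9, 8]
k=6: arr[6] = (-9)-8 = -17 → [9, 4, 4, 0, -9, -9, -17]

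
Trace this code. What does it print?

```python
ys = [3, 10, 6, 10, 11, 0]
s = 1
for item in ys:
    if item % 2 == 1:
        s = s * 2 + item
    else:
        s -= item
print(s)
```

item=3: odd, s = 1*2+3 = 5
item=10: not odd, s = 5-10 = -5
item=6: not odd, s = (-5)-6 = -11
item=10: not odd, s = (-11)-10 = -21
item=11: odd, s = (-21)*2+11 = -31
item=0: not odd, s = (-31)-0 = -31

-31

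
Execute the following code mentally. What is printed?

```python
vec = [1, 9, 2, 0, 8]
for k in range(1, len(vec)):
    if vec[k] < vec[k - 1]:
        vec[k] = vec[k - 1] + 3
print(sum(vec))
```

55

k=1: 9>=1, unchanged → [1, 9, 2, 0, 8]
k=2: 2<9, vec[2] = 9+3 = 12 → [1, 9, 12, 0, 8]
k=3: 0<12, vec[3] = 12+3 = 15 → [1, 9, 12, 15, 8]
k=4: 8<15, vec[4] = 15+3 = 18 → [1, 9, 12, 15, 18]
sum = 55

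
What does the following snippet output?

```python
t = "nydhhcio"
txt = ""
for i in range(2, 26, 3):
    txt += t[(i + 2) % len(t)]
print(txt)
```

i=2: add t[4]='h' → 'h'
i=5: add t[7]='o' → 'ho'
i=8: add t[2]='d' → 'hod'
i=11: add t[5]='c' → 'hodc'
i=14: add t[0]='n' → 'hodcn'
i=17: add t[3]='h' → 'hodcnh'
i=20: add t[6]='i' → 'hodcnhi'
i=23: add t[1]='y' → 'hodcnhiy'

hodcnhiy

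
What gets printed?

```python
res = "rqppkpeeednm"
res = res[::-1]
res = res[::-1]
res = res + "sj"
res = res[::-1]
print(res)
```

jsmndeeepkppqr

reverse → 'mndeeepkppqr'
reverse → 'rqppkpeeednm'
+ 'sj' → 'rqppkpeeednmsj'
reverse → 'jsmndeeepkppqr'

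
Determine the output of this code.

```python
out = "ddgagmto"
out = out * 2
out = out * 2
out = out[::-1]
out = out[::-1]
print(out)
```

repeat ×2 → 'ddgagmtoddgagmto'
repeat ×2 → 'ddgagmtoddgagmtoddgagmtoddgagmto'
reverse → 'otmgagddotmgagddotmgagddotmgagdd'
reverse → 'ddgagmtoddgagmtoddgagmtoddgagmto'

ddgagmtoddgagmtoddgagmtoddgagmto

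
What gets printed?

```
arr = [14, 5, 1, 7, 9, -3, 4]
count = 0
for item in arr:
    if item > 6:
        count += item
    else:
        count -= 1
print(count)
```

item=14: >6, count = 0+14 = 14
item=5: not >6, count = 14-1 = 13
item=1: not >6, count = 13-1 = 12
item=7: >6, count = 12+7 = 19
item=9: >6, count = 19+9 = 28
item=-3: not >6, count = 28-1 = 27
item=4: not >6, count = 27-1 = 26

26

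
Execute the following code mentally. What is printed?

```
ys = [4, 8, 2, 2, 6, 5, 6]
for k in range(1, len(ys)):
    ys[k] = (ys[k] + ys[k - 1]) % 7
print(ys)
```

[4, 5, 0, 2, 1, 6, 5]

k=1: ys[1] = (8+4)%7 = 5 → [4, 5, 2, 2, 6, 5, 6]
k=2: ys[2] = (2+5)%7 = 0 → [4, 5, 0, 2, 6, 5, 6]
k=3: ys[3] = (2+0)%7 = 2 → [4, 5, 0, 2, 6, 5, 6]
k=4: ys[4] = (6+2)%7 = 1 → [4, 5, 0, 2, 1, 5, 6]
k=5: ys[5] = (5+1)%7 = 6 → [4, 5, 0, 2, 1, 6, 6]
k=6: ys[6] = (6+6)%7 = 5 → [4, 5, 0, 2, 1, 6, 5]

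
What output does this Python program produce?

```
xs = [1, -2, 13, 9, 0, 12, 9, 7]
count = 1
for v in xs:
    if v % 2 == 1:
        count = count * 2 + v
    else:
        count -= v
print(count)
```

v=1: odd, count = 1*2+1 = 3
v=-2: not odd, count = 3-(-2) = 5
v=13: odd, count = 5*2+13 = 23
v=9: odd, count = 23*2+9 = 55
v=0: not odd, count = 55-0 = 55
v=12: not odd, count = 55-12 = 43
v=9: odd, count = 43*2+9 = 95
v=7: odd, count = 95*2+7 = 197

197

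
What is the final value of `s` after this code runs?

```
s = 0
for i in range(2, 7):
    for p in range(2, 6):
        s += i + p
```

150

i=2,p=2: s = 0+4 = 4
i=2,p=3: s = 4+5 = 9
i=2,p=4: s = 9+6 = 15
i=2,p=5: s = 15+7 = 22
i=3,p=2: s = 22+5 = 27
i=3,p=3: s = 27+6 = 33
i=3,p=4: s = 33+7 = 40
i=3,p=5: s = 40+8 = 48
i=4,p=2: s = 48+6 = 54
i=4,p=3: s = 54+7 = 61
i=4,p=4: s = 61+8 = 69
i=4,p=5: s = 69+9 = 78
i=5,p=2: s = 78+7 = 85
i=5,p=3: s = 85+8 = 93
i=5,p=4: s = 93+9 = 102
i=5,p=5: s = 102+10 = 112
i=6,p=2: s = 112+8 = 120
i=6,p=3: s = 120+9 = 129
i=6,p=4: s = 129+10 = 139
i=6,p=5: s = 139+11 = 150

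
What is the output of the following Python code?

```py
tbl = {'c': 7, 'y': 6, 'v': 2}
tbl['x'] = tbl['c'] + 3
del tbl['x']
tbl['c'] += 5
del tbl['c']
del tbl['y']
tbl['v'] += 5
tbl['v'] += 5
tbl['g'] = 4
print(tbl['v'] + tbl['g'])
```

tbl['x'] = tbl['c']+3 = 10 → {'c': 7, 'y': 6, 'v': 2, 'x': 10}
del 'x' → {'c': 7, 'y': 6, 'v': 2}
tbl['c'] = 7+5 = 12 → {'c': 12, 'y': 6, 'v': 2}
del 'c' → {'y': 6, 'v': 2}
del 'y' → {'v': 2}
tbl['v'] = 2+5 = 7 → {'v': 7}
tbl['v'] = 7+5 = 12 → {'v': 12}
tbl['g'] = 4 → {'v': 12, 'g': 4}
tbl['v']+tbl['g'] = 12+4 = 16

16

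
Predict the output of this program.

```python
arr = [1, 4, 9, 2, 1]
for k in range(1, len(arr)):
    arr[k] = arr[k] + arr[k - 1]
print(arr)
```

[1, 5, 14, 16, 17]

k=1: arr[1] = 4+1 = 5 → [1, 5, 9, 2, 1]
k=2: arr[2] = 9+5 = 14 → [1, 5, 14, 2, 1]
k=3: arr[3] = 2+14 = 16 → [1, 5, 14, 16, 1]
k=4: arr[4] = 1+16 = 17 → [1, 5, 14, 16, 17]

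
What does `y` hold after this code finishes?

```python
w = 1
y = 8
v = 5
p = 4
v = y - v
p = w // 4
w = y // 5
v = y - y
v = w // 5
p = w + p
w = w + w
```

v = 8-5 = 3
p = 1//4 = 0
w = 8//5 = 1
v = 8-8 = 0
v = 1//5 = 0
p = 1+0 = 1
w = 1+1 = 2

8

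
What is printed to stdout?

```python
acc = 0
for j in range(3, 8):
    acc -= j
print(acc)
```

j=3: acc = 0-3 = -3
j=4: acc = (-3)-4 = -7
j=5: acc = (-7)-5 = -12
j=6: acc = (-12)-6 = -18
j=7: acc = (-18)-7 = -25

-25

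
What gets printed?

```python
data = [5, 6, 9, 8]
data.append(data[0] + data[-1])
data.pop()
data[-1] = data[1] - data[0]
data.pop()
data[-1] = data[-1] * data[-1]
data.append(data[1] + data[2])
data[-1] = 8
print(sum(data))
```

append data[0]+data[-1] = 5+8 = 13 → [5, 6, 9, 8, 13]
pop() removes 13 → [5, 6, 9, 8]
data[-1] = data[1]-data[0] = 6-5 = 1 → [5, 6, 9, 1]
pop() removes 1 → [5, 6, 9]
data[-1] = data[-1]*data[-1] = 9*9 = 81 → [5, 6, 81]
append data[1]+data[2] = 6+81 = 87 → [5, 6, 81, 87]
data[-1] = 8 → [5, 6, 81, 8]
sum = 100

100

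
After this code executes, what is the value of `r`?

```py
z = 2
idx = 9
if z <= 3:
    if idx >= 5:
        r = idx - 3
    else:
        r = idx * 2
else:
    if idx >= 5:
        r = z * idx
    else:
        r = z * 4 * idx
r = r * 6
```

z=2, idx=9
z <= 3 is True; idx >= 5 is True
→ r = idx - 3 = 6
r = 6*6 = 36

36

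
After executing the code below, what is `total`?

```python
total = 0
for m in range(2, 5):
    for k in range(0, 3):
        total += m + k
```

36

m=2,k=0: total = 0+2 = 2
m=2,k=1: total = 2+3 = 5
m=2,k=2: total = 5+4 = 9
m=3,k=0: total = 9+3 = 12
m=3,k=1: total = 12+4 = 16
m=3,k=2: total = 16+5 = 21
m=4,k=0: total = 21+4 = 25
m=4,k=1: total = 25+5 = 30
m=4,k=2: total = 30+6 = 36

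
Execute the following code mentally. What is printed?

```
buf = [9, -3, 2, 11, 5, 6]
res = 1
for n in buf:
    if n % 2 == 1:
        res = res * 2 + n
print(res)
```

n=9: odd, res = 1*2+9 = 11
n=-3: odd, res = 11*2+(-3) = 19
n=2: not odd
n=11: odd, res = 19*2+11 = 49
n=5: odd, res = 49*2+5 = 103
n=6: not odd

103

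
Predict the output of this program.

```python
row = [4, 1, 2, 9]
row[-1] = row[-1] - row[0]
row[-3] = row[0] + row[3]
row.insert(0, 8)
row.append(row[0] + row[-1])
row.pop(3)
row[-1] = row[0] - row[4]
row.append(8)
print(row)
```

[8, 4, 9, 5, -5, 8]

row[-1] = row[-1]-row[0] = 9-4 = 5 → [4, 1, 2, 5]
row[-3] = row[0]+row[3] = 4+5 = 9 → [4, 9, 2, 5]
insert 8 at 0 → [8, 4, 9, 2, 5]
append row[0]+row[-1] = 8+5 = 13 → [8, 4, 9, 2, 5, 13]
pop(3) removes 2 → [8, 4, 9, 5, 13]
row[-1] = row[0]-row[4] = 8-13 = -5 → [8, 4, 9, 5, -5]
append 8 → [8, 4, 9, 5, -5, 8]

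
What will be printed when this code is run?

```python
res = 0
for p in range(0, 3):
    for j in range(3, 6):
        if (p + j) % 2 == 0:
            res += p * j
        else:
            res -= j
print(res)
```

p=0,j=3: odd sum, res = 0-3 = -3
p=0,j=4: even sum, res = (-3)+0 = -3
p=0,j=5: odd sum, res = (-3)-5 = -8
p=1,j=3: even sum, res = (-8)+3 = -5
p=1,j=4: odd sum, res = (-5)-4 = -9
p=1,j=5: even sum, res = (-9)+5 = -4
p=2,j=3: odd sum, res = (-4)-3 = -7
p=2,j=4: even sum, res = (-7)+8 = 1
p=2,j=5: odd sum, res = 1-5 = -4

-4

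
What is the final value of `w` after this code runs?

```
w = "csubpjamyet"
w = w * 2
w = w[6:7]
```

repeat ×2 → 'csubpjamyetcsubpjamyet'
slice [6:7] → 'a'

'a'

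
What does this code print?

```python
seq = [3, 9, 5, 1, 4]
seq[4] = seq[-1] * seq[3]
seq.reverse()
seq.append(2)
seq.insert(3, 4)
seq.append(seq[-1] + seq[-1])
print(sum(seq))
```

seq[4] = seq[-1]*seq[3] = 4*1 = 4 → [3, 9, 5, 1, 4]
reverse → [4, 1, 5, 9, 3]
append 2 → [4, 1, 5, 9, 3, 2]
insert 4 at 3 → [4, 1, 5, 4, 9, 3, 2]
append seq[-1]+seq[-1] = 2+2 = 4 → [4, 1, 5, 4, 9, 3, 2, 4]
sum = 32

32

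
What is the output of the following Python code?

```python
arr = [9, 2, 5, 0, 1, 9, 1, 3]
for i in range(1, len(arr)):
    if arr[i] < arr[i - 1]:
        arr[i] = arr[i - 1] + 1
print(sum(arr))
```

100

i=1: 2<9, arr[1] = 9+1 = 10 → [9, 10, 5, 0, 1, 9, 1, 3]
i=2: 5<10, arr[2] = 10+1 = 11 → [9, 10, 11, 0, 1, 9, 1, 3]
i=3: 0<11, arr[3] = 11+1 = 12 → [9, 10, 11, 12, 1, 9, 1, 3]
i=4: 1<12, arr[4] = 12+1 = 13 → [9, 10, 11, 12, 13, 9, 1, 3]
i=5: 9<13, arr[5] = 13+1 = 14 → [9, 10, 11, 12, 13, 14, 1, 3]
i=6: 1<14, arr[6] = 14+1 = 15 → [9, 10, 11, 12, 13, 14, 15, 3]
i=7: 3<15, arr[7] = 15+1 = 16 → [9, 10, 11, 12, 13, 14, 15, 16]
sum = 100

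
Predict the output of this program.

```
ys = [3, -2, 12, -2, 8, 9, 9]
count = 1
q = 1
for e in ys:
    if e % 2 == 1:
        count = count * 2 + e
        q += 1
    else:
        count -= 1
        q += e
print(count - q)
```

e=3: odd, count = 1*2+3 = 5; q=2
e=-2: not odd, count = 5-1 = 4; q=0
e=12: not odd, count = 4-1 = 3; q=12
e=-2: not odd, count = 3-1 = 2; q=10
e=8: not odd, count = 2-1 = 1; q=18
e=9: odd, count = 1*2+9 = 11; q=19
e=9: odd, count = 11*2+9 = 31; q=20
count-q = 31-20 = 11

11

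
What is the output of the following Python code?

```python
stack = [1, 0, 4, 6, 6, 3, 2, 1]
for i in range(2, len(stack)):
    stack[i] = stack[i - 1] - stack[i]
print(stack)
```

i=2: stack[2] = 0-4 = -4 → [1, 0, -4, 6, 6, 3, 2, 1]
i=3: stack[3] = (-4)-6 = -10 → [1, 0, -4, -10, 6, 3, 2, 1]
i=4: stack[4] = (-10)-6 = -16 → [1, 0, -4, -10, -16, 3, 2, 1]
i=5: stack[5] = (-16)-3 = -19 → [1, 0, -4, -10, -16, -19, 2, 1]
i=6: stack[6] = (-19)-2 = -21 → [1, 0, -4, -10, -16, -19, -21, 1]
i=7: stack[7] = (-21)-1 = -22 → [1, 0, -4, -10, -16, -19, -21, -22]

[1, 0, -4, -10, -16, -19, -21, -22]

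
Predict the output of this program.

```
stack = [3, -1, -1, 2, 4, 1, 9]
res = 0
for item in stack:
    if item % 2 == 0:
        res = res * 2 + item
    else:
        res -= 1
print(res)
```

-6

item=3: not even, res = 0-1 = -1
item=-1: not even, res = (-1)-1 = -2
item=-1: not even, res = (-2)-1 = -3
item=2: even, res = (-3)*2+2 = -4
item=4: even, res = (-4)*2+4 = -4
item=1: not even, res = (-4)-1 = -5
item=9: not even, res = (-5)-1 = -6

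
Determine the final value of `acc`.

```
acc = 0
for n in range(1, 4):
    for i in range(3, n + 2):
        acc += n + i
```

n=2,i=3: acc = 0+5 = 5
n=3,i=3: acc = 5+6 = 11
n=3,i=4: acc = 11+7 = 18

18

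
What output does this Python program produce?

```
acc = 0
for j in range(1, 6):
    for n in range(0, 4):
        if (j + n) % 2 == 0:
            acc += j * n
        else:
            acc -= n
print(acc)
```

j=1,n=0: odd sum, acc = 0-0 = 0
j=1,n=1: even sum, acc = 0+1 = 1
j=1,n=2: odd sum, acc = 1-2 = -1
j=1,n=3: even sum, acc = (-1)+3 = 2
j=2,n=0: even sum, acc = 2+0 = 2
j=2,n=1: odd sum, acc = 2-1 = 1
j=2,n=2: even sum, acc = 1+4 = 5
j=2,n=3: odd sum, acc = 5-3 = 2
j=3,n=0: odd sum, acc = 2-0 = 2
j=3,n=1: even sum, acc = 2+3 = 5
j=3,n=2: odd sum, acc = 5-2 = 3
j=3,n=3: even sum, acc = 3+9 = 12
j=4,n=0: even sum, acc = 12+0 = 12
j=4,n=1: odd sum, acc = 12-1 = 11
j=4,n=2: even sum, acc = 11+8 = 19
j=4,n=3: odd sum, acc = 19-3 = 16
j=5,n=0: odd sum, acc = 16-0 = 16
j=5,n=1: even sum, acc = 16+5 = 21
j=5,n=2: odd sum, acc = 21-2 = 19
j=5,n=3: even sum, acc = 19+15 = 34

34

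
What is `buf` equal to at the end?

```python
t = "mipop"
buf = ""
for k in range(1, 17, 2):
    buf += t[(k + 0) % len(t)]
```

k=1: add t[1]='i' → 'i'
k=3: add t[3]='o' → 'io'
k=5: add t[0]='m' → 'iom'
k=7: add t[2]='p' → 'iomp'
k=9: add t[4]='p' → 'iompp'
k=11: add t[1]='i' → 'iomppi'
k=13: add t[3]='o' → 'iomppio'
k=15: add t[0]='m' → 'iomppiom'

'iomppiom'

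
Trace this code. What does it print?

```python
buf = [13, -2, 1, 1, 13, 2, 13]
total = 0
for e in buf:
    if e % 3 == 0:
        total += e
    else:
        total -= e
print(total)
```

e=13: not %3==0, total = 0-13 = -13
e=-2: not %3==0, total = (-13)-(-2) = -11
e=1: not %3==0, total = (-11)-1 = -12
e=1: not %3==0, total = (-12)-1 = -13
e=13: not %3==0, total = (-13)-13 = -26
e=2: not %3==0, total = (-26)-2 = -28
e=13: not %3==0, total = (-28)-13 = -41

-41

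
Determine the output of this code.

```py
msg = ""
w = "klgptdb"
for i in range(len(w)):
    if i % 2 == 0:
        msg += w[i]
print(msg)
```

i=0: add 'k' → 'k'
i=1: skip
i=2: add 'g' → 'kg'
i=3: skip
i=4: add 't' → 'kgt'
i=5: skip
i=6: add 'b' → 'kgtb'

kgtb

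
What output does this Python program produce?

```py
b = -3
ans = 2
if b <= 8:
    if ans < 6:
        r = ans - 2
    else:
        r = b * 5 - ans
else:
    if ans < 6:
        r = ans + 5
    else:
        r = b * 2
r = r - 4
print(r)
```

-4

b=-3, ans=2
b <= 8 is True; ans < 6 is True
→ r = ans - 2 = 0
r = 0-4 = -4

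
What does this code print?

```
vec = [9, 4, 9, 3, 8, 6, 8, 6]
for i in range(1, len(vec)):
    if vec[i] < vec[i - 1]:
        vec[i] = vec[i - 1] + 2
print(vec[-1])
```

i=1: 4<9, vec[1] = 9+2 = 11 → [9, 11, 9, 3, 8, 6, 8, 6]
i=2: 9<11, vec[2] = 11+2 = 13 → [9, 11, 13, 3, 8, 6, 8, 6]
i=3: 3<13, vec[3] = 13+2 = 15 → [9, 11, 13, 15, 8, 6, 8, 6]
i=4: 8<15, vec[4] = 15+2 = 17 → [9, 11, 13, 15, 17, 6, 8, 6]
i=5: 6<17, vec[5] = 17+2 = 19 → [9, 11, 13, 15, 17, 19, 8, 6]
i=6: 8<19, vec[6] = 19+2 = 21 → [9, 11, 13, 15, 17, 19, 21, 6]
i=7: 6<21, vec[7] = 21+2 = 23 → [9, 11, 13, 15, 17, 19, 21, 23]

23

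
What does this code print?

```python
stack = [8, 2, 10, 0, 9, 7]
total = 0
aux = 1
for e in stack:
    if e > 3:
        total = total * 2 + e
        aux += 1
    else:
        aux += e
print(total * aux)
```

e=8: >3, total = 0*2+8 = 8; aux=2
e=2: not >3; aux=4
e=10: >3, total = 8*2+10 = 26; aux=5
e=0: not >3; aux=5
e=9: >3, total = 26*2+9 = 61; aux=6
e=7: >3, total = 61*2+7 = 129; aux=7
total*aux = 129*7 = 903

903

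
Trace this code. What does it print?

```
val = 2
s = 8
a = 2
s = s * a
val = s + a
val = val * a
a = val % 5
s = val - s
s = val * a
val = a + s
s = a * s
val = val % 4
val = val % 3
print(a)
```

1

s = 8*2 = 16
val = 16+2 = 18
val = 18*2 = 36
a = 36%5 = 1
s = 36-16 = 20
s = 36*1 = 36
val = 1+36 = 37
s = 1*36 = 36
val = 37%4 = 1
val = 1%3 = 1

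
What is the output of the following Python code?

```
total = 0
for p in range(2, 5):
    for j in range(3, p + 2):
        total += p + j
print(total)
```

42

p=2,j=3: total = 0+5 = 5
p=3,j=3: total = 5+6 = 11
p=3,j=4: total = 11+7 = 18
p=4,j=3: total = 18+7 = 25
p=4,j=4: total = 25+8 = 33
p=4,j=5: total = 33+9 = 42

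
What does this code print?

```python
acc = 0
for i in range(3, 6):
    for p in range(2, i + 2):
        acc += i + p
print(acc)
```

93

i=3,p=2: acc = 0+5 = 5
i=3,p=3: acc = 5+6 = 11
i=3,p=4: acc = 11+7 = 18
i=4,p=2: acc = 18+6 = 24
i=4,p=3: acc = 24+7 = 31
i=4,p=4: acc = 31+8 = 39
i=4,p=5: acc = 39+9 = 48
i=5,p=2: acc = 48+7 = 55
i=5,p=3: acc = 55+8 = 63
i=5,p=4: acc = 63+9 = 72
i=5,p=5: acc = 72+10 = 82
i=5,p=6: acc = 82+11 = 93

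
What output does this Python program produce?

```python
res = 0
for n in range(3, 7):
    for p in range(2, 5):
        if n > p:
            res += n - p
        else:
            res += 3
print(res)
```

n=3,p=2: 3>2, res = 0+1 = 1
n=3,p=3: not 3>3, res = 1+3 = 4
n=3,p=4: not 3>4, res = 4+3 = 7
n=4,p=2: 4>2, res = 7+2 = 9
n=4,p=3: 4>3, res = 9+1 = 10
n=4,p=4: not 4>4, res = 10+3 = 13
n=5,p=2: 5>2, res = 13+3 = 16
n=5,p=3: 5>3, res = 16+2 = 18
n=5,p=4: 5>4, res = 18+1 = 19
n=6,p=2: 6>2, res = 19+4 = 23
n=6,p=3: 6>3, res = 23+3 = 26
n=6,p=4: 6>4, res = 26+2 = 28

28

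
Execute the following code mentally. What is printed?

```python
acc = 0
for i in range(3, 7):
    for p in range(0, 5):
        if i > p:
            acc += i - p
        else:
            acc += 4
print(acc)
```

63

i=3,p=0: 3>0, acc = 0+3 = 3
i=3,p=1: 3>1, acc = 3+2 = 5
i=3,p=2: 3>2, acc = 5+1 = 6
i=3,p=3: not 3>3, acc = 6+4 = 10
i=3,p=4: not 3>4, acc = 10+4 = 14
i=4,p=0: 4>0, acc = 14+4 = 18
i=4,p=1: 4>1, acc = 18+3 = 21
i=4,p=2: 4>2, acc = 21+2 = 23
i=4,p=3: 4>3, acc = 23+1 = 24
i=4,p=4: not 4>4, acc = 24+4 = 28
i=5,p=0: 5>0, acc = 28+5 = 33
i=5,p=1: 5>1, acc = 33+4 = 37
i=5,p=2: 5>2, acc = 37+3 = 40
i=5,p=3: 5>3, acc = 40+2 = 42
i=5,p=4: 5>4, acc = 42+1 = 43
i=6,p=0: 6>0, acc = 43+6 = 49
i=6,p=1: 6>1, acc = 49+5 = 54
i=6,p=2: 6>2, acc = 54+4 = 58
i=6,p=3: 6>3, acc = 58+3 = 61
i=6,p=4: 6>4, acc = 61+2 = 63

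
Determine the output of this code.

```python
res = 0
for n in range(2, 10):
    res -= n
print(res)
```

-44

n=2: res = 0-2 = -2
n=3: res = (-2)-3 = -5
n=4: res = (-5)-4 = -9
n=5: res = (-9)-5 = -14
n=6: res = (-14)-6 = -20
n=7: res = (-20)-7 = -27
n=8: res = (-27)-8 = -35
n=9: res = (-35)-9 = -44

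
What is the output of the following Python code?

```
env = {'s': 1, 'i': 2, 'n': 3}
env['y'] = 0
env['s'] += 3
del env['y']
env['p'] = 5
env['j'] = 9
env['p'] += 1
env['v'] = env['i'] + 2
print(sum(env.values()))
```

28

env['y'] = 0 → {'s': 1, 'i': 2, 'n': 3, 'y': 0}
env['s'] = 1+3 = 4 → {'s': 4, 'i': 2, 'n': 3, 'y': 0}
del 'y' → {'s': 4, 'i': 2, 'n': 3}
env['p'] = 5 → {'s': 4, 'i': 2, 'n': 3, 'p': 5}
env['j'] = 9 → {'s': 4, 'i': 2, 'n': 3, 'p': 5, 'j': 9}
env['p'] = 5+1 = 6 → {'s': 4, 'i': 2, 'n': 3, 'p': 6, 'j': 9}
env['v'] = env['i']+2 = 4 → {'s': 4, 'i': 2, 'n': 3, 'p': 6, 'j': 9, 'v': 4}
sum of values = 28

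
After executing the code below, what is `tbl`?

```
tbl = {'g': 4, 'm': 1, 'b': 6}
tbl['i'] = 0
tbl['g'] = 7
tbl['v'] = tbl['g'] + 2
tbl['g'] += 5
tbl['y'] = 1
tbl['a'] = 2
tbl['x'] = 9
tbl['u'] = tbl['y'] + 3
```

{'g': 12, 'm': 1, 'b': 6, 'i': 0, 'v': 9, 'y': 1, 'a': 2, 'x': 9, 'u': 4}

tbl['i'] = 0 → {'g': 4, 'm': 1, 'b': 6, 'i': 0}
tbl['g'] = 7 → {'g': 7, 'm': 1, 'b': 6, 'i': 0}
tbl['v'] = tbl['g']+2 = 9 → {'g': 7, 'm': 1, 'b': 6, 'i': 0, 'v': 9}
tbl['g'] = 7+5 = 12 → {'g': 12, 'm': 1, 'b': 6, 'i': 0, 'v': 9}
tbl['y'] = 1 → {'g': 12, 'm': 1, 'b': 6, 'i': 0, 'v': 9, 'y': 1}
tbl['a'] = 2 → {'g': 12, 'm': 1, 'b': 6, 'i': 0, 'v': 9, 'y': 1, 'a': 2}
tbl['x'] = 9 → {'g': 12, 'm': 1, 'b': 6, 'i': 0, 'v': 9, 'y': 1, 'a': 2, 'x': 9}
tbl['u'] = tbl['y']+3 = 4 → {'g': 12, 'm': 1, 'b': 6, 'i': 0, 'v': 9, 'y': 1, 'a': 2, 'x': 9, 'u': 4}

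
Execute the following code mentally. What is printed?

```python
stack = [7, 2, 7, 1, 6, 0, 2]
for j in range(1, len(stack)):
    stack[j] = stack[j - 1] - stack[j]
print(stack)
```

j=1: stack[1] = 7-2 = 5 → [7, 5, 7, 1, 6, 0, 2]
j=2: stack[2] = 5-7 = -2 → [7, 5, -2, 1, 6, 0, 2]
j=3: stack[3] = (-2)-1 = -3 → [7, 5, -2, -3, 6, 0, 2]
j=4: stack[4] = (-3)-6 = -9 → [7, 5, -2, -3, -9, 0, 2]
j=5: stack[5] = (-9)-0 = -9 → [7, 5, -2, -3, -9, -9, 2]
j=6: stack[6] = (-9)-2 = -11 → [7, 5, -2, -3, -9, -9, -11]

[7, 5, -2, -3, -9, -9, -11]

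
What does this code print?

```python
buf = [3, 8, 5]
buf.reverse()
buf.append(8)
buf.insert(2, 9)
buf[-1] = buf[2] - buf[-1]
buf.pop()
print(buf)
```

[5, 8, 9, 3]

reverse → [5, 8, 3]
append 8 → [5, 8, 3, 8]
insert 9 at 2 → [5, 8, 9, 3, 8]
buf[-1] = buf[2]-buf[-1] = 9-8 = 1 → [5, 8, 9, 3, 1]
pop() removes 1 → [5, 8, 9, 3]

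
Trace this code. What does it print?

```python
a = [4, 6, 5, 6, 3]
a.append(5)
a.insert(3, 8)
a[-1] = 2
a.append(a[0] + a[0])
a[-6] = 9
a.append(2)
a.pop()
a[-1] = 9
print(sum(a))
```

append 5 → [4, 6, 5, 6, 3, 5]
insert 8 at 3 → [4, 6, 5, 8, 6, 3, 5]
a[-1] = 2 → [4, 6, 5, 8, 6, 3, 2]
append a[0]+a[0] = 4+4 = 8 → [4, 6, 5, 8, 6, 3, 2, 8]
a[-6] = 9 → [4, 6, 9, 8, 6, 3, 2, 8]
append 2 → [4, 6, 9, 8, 6, 3, 2, 8, 2]
pop() removes 2 → [4, 6, 9, 8, 6, 3, 2, 8]
a[-1] = 9 → [4, 6, 9, 8, 6, 3, 2, 9]
sum = 47

47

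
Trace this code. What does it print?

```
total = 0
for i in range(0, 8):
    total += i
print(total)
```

i=0: total = 0+0 = 0
i=1: total = 0+1 = 1
i=2: total = 1+2 = 3
i=3: total = 3+3 = 6
i=4: total = 6+4 = 10
i=5: total = 10+5 = 15
i=6: total = 15+6 = 21
i=7: total = 21+7 = 28

28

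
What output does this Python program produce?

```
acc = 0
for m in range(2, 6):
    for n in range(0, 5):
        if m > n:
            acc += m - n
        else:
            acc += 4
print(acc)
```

m=2,n=0: 2>0, acc = 0+2 = 2
m=2,n=1: 2>1, acc = 2+1 = 3
m=2,n=2: not 2>2, acc = 3+4 = 7
m=2,n=3: not 2>3, acc = 7+4 = 11
m=2,n=4: not 2>4, acc = 11+4 = 15
m=3,n=0: 3>0, acc = 15+3 = 18
m=3,n=1: 3>1, acc = 18+2 = 20
m=3,n=2: 3>2, acc = 20+1 = 21
m=3,n=3: not 3>3, acc = 21+4 = 25
m=3,n=4: not 3>4, acc = 25+4 = 29
m=4,n=0: 4>0, acc = 29+4 = 33
m=4,n=1: 4>1, acc = 33+3 = 36
m=4,n=2: 4>2, acc = 36+2 = 38
m=4,n=3: 4>3, acc = 38+1 = 39
m=4,n=4: not 4>4, acc = 39+4 = 43
m=5,n=0: 5>0, acc = 43+5 = 48
m=5,n=1: 5>1, acc = 48+4 = 52
m=5,n=2: 5>2, acc = 52+3 = 55
m=5,n=3: 5>3, acc = 55+2 = 57
m=5,n=4: 5>4, acc = 57+1 = 58

58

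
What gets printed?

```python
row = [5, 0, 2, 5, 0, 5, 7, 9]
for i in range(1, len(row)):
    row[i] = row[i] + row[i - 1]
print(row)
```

[5, 5, 7, 12, 12, 17, 24, 33]

i=1: row[1] = 0+5 = 5 → [5, 5, 2, 5, 0, 5, 7, 9]
i=2: row[2] = 2+5 = 7 → [5, 5, 7, 5, 0, 5, 7, 9]
i=3: row[3] = 5+7 = 12 → [5, 5, 7, 12, 0, 5, 7, 9]
i=4: row[4] = 0+12 = 12 → [5, 5, 7, 12, 12, 5, 7, 9]
i=5: row[5] = 5+12 = 17 → [5, 5, 7, 12, 12, 17, 7, 9]
i=6: row[6] = 7+17 = 24 → [5, 5, 7, 12, 12, 17, 24, 9]
i=7: row[7] = 9+24 = 33 → [5, 5, 7, 12, 12, 17, 24, 33]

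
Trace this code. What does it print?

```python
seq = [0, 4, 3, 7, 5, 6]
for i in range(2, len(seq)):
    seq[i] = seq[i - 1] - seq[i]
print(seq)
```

[0, 4, 1, -6, -11, -17]

i=2: seq[2] = 4-3 = 1 → [0, 4, 1, 7, 5, 6]
i=3: seq[3] = 1-7 = -6 → [0, 4, 1, -6, 5, 6]
i=4: seq[4] = (-6)-5 = -11 → [0, 4, 1, -6, -11, 6]
i=5: seq[5] = (-11)-6 = -17 → [0, 4, 1, -6, -11, -17]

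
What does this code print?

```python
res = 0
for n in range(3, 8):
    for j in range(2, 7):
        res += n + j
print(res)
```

n=3,j=2: res = 0+5 = 5
n=3,j=3: res = 5+6 = 11
n=3,j=4: res = 11+7 = 18
n=3,j=5: res = 18+8 = 26
n=3,j=6: res = 26+9 = 35
n=4,j=2: res = 35+6 = 41
n=4,j=3: res = 41+7 = 48
n=4,j=4: res = 48+8 = 56
n=4,j=5: res = 56+9 = 65
n=4,j=6: res = 65+10 = 75
n=5,j=2: res = 75+7 = 82
n=5,j=3: res = 82+8 = 90
n=5,j=4: res = 90+9 = 99
n=5,j=5: res = 99+10 = 109
n=5,j=6: res = 109+11 = 120
n=6,j=2: res = 120+8 = 128
n=6,j=3: res = 128+9 = 137
n=6,j=4: res = 137+10 = 147
n=6,j=5: res = 147+11 = 158
n=6,j=6: res = 158+12 = 170
n=7,j=2: res = 170+9 = 179
n=7,j=3: res = 179+10 = 189
n=7,j=4: res = 189+11 = 200
n=7,j=5: res = 200+12 = 212
n=7,j=6: res = 212+13 = 225

225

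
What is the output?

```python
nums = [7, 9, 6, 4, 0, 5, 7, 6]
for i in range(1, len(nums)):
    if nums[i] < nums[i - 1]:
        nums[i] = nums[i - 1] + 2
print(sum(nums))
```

i=1: 9>=7, unchanged → [7, 9, 6, 4, 0, 5, 7, 6]
i=2: 6<9, nums[2] = 9+2 = 11 → [7, 9, 11, 4, 0, 5, 7, 6]
i=3: 4<11, nums[3] = 11+2 = 13 → [7, 9, 11, 13, 0, 5, 7, 6]
i=4: 0<13, nums[4] = 13+2 = 15 → [7, 9, 11, 13, 15, 5, 7, 6]
i=5: 5<15, nums[5] = 15+2 = 17 → [7, 9, 11, 13, 15, 17, 7, 6]
i=6: 7<17, nums[6] = 17+2 = 19 → [7, 9, 11, 13, 15, 17, 19, 6]
i=7: 6<19, nums[7] = 19+2 = 21 → [7, 9, 11, 13, 15, 17, 19, 21]
sum = 112

112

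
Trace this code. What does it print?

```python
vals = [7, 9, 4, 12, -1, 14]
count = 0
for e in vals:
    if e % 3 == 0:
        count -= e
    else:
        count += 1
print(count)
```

-17

e=7: not %3==0, count = 0+1 = 1
e=9: %3==0, count = 1-9 = -8
e=4: not %3==0, count = (-8)+1 = -7
e=12: %3==0, count = (-7)-12 = -19
e=-1: not %3==0, count = (-19)+1 = -18
e=14: not %3==0, count = (-18)+1 = -17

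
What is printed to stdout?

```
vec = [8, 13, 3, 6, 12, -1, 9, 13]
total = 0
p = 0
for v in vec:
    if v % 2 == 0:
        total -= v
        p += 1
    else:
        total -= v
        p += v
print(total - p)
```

-103

v=8: even, total = 0-8 = -8; p=1
v=13: not even, total = (-8)-13 = -21; p=14
v=3: not even, total = (-21)-3 = -24; p=17
v=6: even, total = (-24)-6 = -30; p=18
v=12: even, total = (-30)-12 = -42; p=19
v=-1: not even, total = (-42)-(-1) = -41; p=18
v=9: not even, total = (-41)-9 = -50; p=27
v=13: not even, total = (-50)-13 = -63; p=40
total-p = (-63)-40 = -103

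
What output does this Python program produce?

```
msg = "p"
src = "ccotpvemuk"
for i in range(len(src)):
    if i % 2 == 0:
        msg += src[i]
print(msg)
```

pcopeu

i=0: add 'c' → 'pc'
i=1: skip
i=2: add 'o' → 'pco'
i=3: skip
i=4: add 'p' → 'pcop'
i=5: skip
i=6: add 'e' → 'pcope'
i=7: skip
i=8: add 'u' → 'pcopeu'
i=9: skip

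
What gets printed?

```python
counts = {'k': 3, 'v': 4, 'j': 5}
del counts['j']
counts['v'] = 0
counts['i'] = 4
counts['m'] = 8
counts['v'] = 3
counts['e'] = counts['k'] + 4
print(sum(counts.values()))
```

del 'j' → {'k': 3, 'v': 4}
counts['v'] = 0 → {'k': 3, 'v': 0}
counts['i'] = 4 → {'k': 3, 'v': 0, 'i': 4}
counts['m'] = 8 → {'k': 3, 'v': 0, 'i': 4, 'm': 8}
counts['v'] = 3 → {'k': 3, 'v': 3, 'i': 4, 'm': 8}
counts['e'] = counts['k']+4 = 7 → {'k': 3, 'v': 3, 'i': 4, 'm': 8, 'e': 7}
sum of values = 25

25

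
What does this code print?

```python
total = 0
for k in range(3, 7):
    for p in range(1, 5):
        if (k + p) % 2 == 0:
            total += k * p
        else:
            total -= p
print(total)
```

k=3,p=1: even sum, total = 0+3 = 3
k=3,p=2: odd sum, total = 3-2 = 1
k=3,p=3: even sum, total = 1+9 = 10
k=3,p=4: odd sum, total = 10-4 = 6
k=4,p=1: odd sum, total = 6-1 = 5
k=4,p=2: even sum, total = 5+8 = 13
k=4,p=3: odd sum, total = 13-3 = 10
k=4,p=4: even sum, total = 10+16 = 26
k=5,p=1: even sum, total = 26+5 = 31
k=5,p=2: odd sum, total = 31-2 = 29
k=5,p=3: even sum, total = 29+15 = 44
k=5,p=4: odd sum, total = 44-4 = 40
k=6,p=1: odd sum, total = 40-1 = 39
k=6,p=2: even sum, total = 39+12 = 51
k=6,p=3: odd sum, total = 51-3 = 48
k=6,p=4: even sum, total = 48+24 = 72

72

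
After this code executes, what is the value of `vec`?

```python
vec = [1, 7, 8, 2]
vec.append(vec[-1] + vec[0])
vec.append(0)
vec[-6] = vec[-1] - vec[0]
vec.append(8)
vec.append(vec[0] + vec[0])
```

append vec[-1]+vec[0] = 2+1 = 3 → [1, 7, 8, 2, 3]
append 0 → [1, 7, 8, 2, 3, 0]
vec[-6] = vec[-1]-vec[0] = 0-1 = -1 → [-1, 7, 8, 2, 3, 0]
append 8 → [-1, 7, 8, 2, 3, 0, 8]
append vec[0]+vec[0] = (-1)+(-1) = -2 → [-1, 7, 8, 2, 3, 0, 8, -2]

[-1, 7, 8, 2, 3, 0, 8, -2]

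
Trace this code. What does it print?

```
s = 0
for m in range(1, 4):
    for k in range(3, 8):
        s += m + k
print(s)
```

m=1,k=3: s = 0+4 = 4
m=1,k=4: s = 4+5 = 9
m=1,k=5: s = 9+6 = 15
m=1,k=6: s = 15+7 = 22
m=1,k=7: s = 22+8 = 30
m=2,k=3: s = 30+5 = 35
m=2,k=4: s = 35+6 = 41
m=2,k=5: s = 41+7 = 48
m=2,k=6: s = 48+8 = 56
m=2,k=7: s = 56+9 = 65
m=3,k=3: s = 65+6 = 71
m=3,k=4: s = 71+7 = 78
m=3,k=5: s = 78+8 = 86
m=3,k=6: s = 86+9 = 95
m=3,k=7: s = 95+10 = 105

105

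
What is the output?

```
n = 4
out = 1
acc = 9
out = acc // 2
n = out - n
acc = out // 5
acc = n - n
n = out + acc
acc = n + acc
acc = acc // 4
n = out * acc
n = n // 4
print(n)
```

1

out = 9//2 = 4
n = 4-4 = 0
acc = 4//5 = 0
acc = 0-0 = 0
n = 4+0 = 4
acc = 4+0 = 4
acc = 4//4 = 1
n = 4*1 = 4
n = 4//4 = 1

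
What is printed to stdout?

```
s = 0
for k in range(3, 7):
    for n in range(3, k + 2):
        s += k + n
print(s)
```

130

k=3,n=3: s = 0+6 = 6
k=3,n=4: s = 6+7 = 13
k=4,n=3: s = 13+7 = 20
k=4,n=4: s = 20+8 = 28
k=4,n=5: s = 28+9 = 37
k=5,n=3: s = 37+8 = 45
k=5,n=4: s = 45+9 = 54
k=5,n=5: s = 54+10 = 64
k=5,n=6: s = 64+11 = 75
k=6,n=3: s = 75+9 = 84
k=6,n=4: s = 84+10 = 94
k=6,n=5: s = 94+11 = 105
k=6,n=6: s = 105+12 = 117
k=6,n=7: s = 117+13 = 130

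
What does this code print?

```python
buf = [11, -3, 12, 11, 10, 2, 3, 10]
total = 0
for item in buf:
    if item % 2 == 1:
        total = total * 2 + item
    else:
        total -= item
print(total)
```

item=11: odd, total = 0*2+11 = 11
item=-3: odd, total = 11*2+(-3) = 19
item=12: not odd, total = 19-12 = 7
item=11: odd, total = 7*2+11 = 25
item=10: not odd, total = 25-10 = 15
item=2: not odd, total = 15-2 = 13
item=3: odd, total = 13*2+3 = 29
item=10: not odd, total = 29-10 = 19

19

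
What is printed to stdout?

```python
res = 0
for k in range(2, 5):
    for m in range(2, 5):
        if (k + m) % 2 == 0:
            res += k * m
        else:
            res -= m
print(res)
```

k=2,m=2: even sum, res = 0+4 = 4
k=2,m=3: odd sum, res = 4-3 = 1
k=2,m=4: even sum, res = 1+8 = 9
k=3,m=2: odd sum, res = 9-2 = 7
k=3,m=3: even sum, res = 7+9 = 16
k=3,m=4: odd sum, res = 16-4 = 12
k=4,m=2: even sum, res = 12+8 = 20
k=4,m=3: odd sum, res = 20-3 = 17
k=4,m=4: even sum, res = 17+16 = 33

33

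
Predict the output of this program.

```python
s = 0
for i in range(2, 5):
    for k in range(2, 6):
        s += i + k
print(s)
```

78

i=2,k=2: s = 0+4 = 4
i=2,k=3: s = 4+5 = 9
i=2,k=4: s = 9+6 = 15
i=2,k=5: s = 15+7 = 22
i=3,k=2: s = 22+5 = 27
i=3,k=3: s = 27+6 = 33
i=3,k=4: s = 33+7 = 40
i=3,k=5: s = 40+8 = 48
i=4,k=2: s = 48+6 = 54
i=4,k=3: s = 54+7 = 61
i=4,k=4: s = 61+8 = 69
i=4,k=5: s = 69+9 = 78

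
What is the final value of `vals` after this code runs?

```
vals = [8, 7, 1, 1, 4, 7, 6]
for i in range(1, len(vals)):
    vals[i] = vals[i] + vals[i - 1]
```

[8, 15, 16, 17, 21, 28, 34]

i=1: vals[1] = 7+8 = 15 → [8, 15, 1, 1, 4, 7, 6]
i=2: vals[2] = 1+15 = 16 → [8, 15, 16, 1, 4, 7, 6]
i=3: vals[3] = 1+16 = 17 → [8, 15, 16, 17, 4, 7, 6]
i=4: vals[4] = 4+17 = 21 → [8, 15, 16, 17, 21, 7, 6]
i=5: vals[5] = 7+21 = 28 → [8, 15, 16, 17, 21, 28, 6]
i=6: vals[6] = 6+28 = 34 → [8, 15, 16, 17, 21, 28, 34]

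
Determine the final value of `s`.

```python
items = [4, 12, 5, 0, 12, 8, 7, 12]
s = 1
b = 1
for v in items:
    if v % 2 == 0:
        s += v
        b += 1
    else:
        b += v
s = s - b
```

v=4: even, s = 1+4 = 5; b=2
v=12: even, s = 5+12 = 17; b=3
v=5: not even; b=8
v=0: even, s = 17+0 = 17; b=9
v=12: even, s = 17+12 = 29; b=10
v=8: even, s = 29+8 = 37; b=11
v=7: not even; b=18
v=12: even, s = 37+12 = 49; b=19
s-b = 49-19 = 30

30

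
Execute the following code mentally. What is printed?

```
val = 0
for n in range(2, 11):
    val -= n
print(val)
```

-54

n=2: val = 0-2 = -2
n=3: val = (-2)-3 = -5
n=4: val = (-5)-4 = -9
n=5: val = (-9)-5 = -14
n=6: val = (-14)-6 = -20
n=7: val = (-20)-7 = -27
n=8: val = (-27)-8 = -35
n=9: val = (-35)-9 = -44
n=10: val = (-44)-10 = -54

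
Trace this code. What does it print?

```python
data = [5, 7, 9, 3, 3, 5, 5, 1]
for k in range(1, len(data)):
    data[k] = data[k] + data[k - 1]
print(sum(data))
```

196

k=1: data[1] = 7+5 = 12 → [5, 12, 9, 3, 3, 5, 5, 1]
k=2: data[2] = 9+12 = 21 → [5, 12, 21, 3, 3, 5, 5, 1]
k=3: data[3] = 3+21 = 24 → [5, 12, 21, 24, 3, 5, 5, 1]
k=4: data[4] = 3+24 = 27 → [5, 12, 21, 24, 27, 5, 5, 1]
k=5: data[5] = 5+27 = 32 → [5, 12, 21, 24, 27, 32, 5, 1]
k=6: data[6] = 5+32 = 37 → [5, 12, 21, 24, 27, 32, 37, 1]
k=7: data[7] = 1+37 = 38 → [5, 12, 21, 24, 27, 32, 37, 38]
sum = 196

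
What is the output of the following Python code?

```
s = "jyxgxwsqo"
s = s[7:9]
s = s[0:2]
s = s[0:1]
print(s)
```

q

slice [7:9] → 'qo'
slice [0:2] → 'qo'
slice [0:1] → 'q'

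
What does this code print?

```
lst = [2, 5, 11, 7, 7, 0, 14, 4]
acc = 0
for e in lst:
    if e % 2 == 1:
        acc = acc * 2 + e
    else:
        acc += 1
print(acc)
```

124

e=2: not odd, acc = 0+1 = 1
e=5: odd, acc = 1*2+5 = 7
e=11: odd, acc = 7*2+11 = 25
e=7: odd, acc = 25*2+7 = 57
e=7: odd, acc = 57*2+7 = 121
e=0: not odd, acc = 121+1 = 122
e=14: not odd, acc = 122+1 = 123
e=4: not odd, acc = 123+1 = 124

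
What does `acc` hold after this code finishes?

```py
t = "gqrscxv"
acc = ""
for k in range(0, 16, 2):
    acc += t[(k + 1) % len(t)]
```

'qsxgrcvq'

k=0: add t[1]='q' → 'q'
k=2: add t[3]='s' → 'qs'
k=4: add t[5]='x' → 'qsx'
k=6: add t[0]='g' → 'qsxg'
k=8: add t[2]='r' → 'qsxgr'
k=10: add t[4]='c' → 'qsxgrc'
k=12: add t[6]='v' → 'qsxgrcv'
k=14: add t[1]='q' → 'qsxgrcvq'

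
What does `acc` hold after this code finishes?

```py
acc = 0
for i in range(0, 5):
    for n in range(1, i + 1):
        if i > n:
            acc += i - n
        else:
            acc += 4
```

i=1,n=1: not 1>1, acc = 0+4 = 4
i=2,n=1: 2>1, acc = 4+1 = 5
i=2,n=2: not 2>2, acc = 5+4 = 9
i=3,n=1: 3>1, acc = 9+2 = 11
i=3,n=2: 3>2, acc = 11+1 = 12
i=3,n=3: not 3>3, acc = 12+4 = 16
i=4,n=1: 4>1, acc = 16+3 = 19
i=4,n=2: 4>2, acc = 19+2 = 21
i=4,n=3: 4>3, acc = 21+1 = 22
i=4,n=4: not 4>4, acc = 22+4 = 26

26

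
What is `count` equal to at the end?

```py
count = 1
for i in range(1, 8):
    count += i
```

i=1: count = 1+1 = 2
i=2: count = 2+2 = 4
i=3: count = 4+3 = 7
i=4: count = 7+4 = 11
i=5: count = 11+5 = 16
i=6: count = 16+6 = 22
i=7: count = 22+7 = 29

29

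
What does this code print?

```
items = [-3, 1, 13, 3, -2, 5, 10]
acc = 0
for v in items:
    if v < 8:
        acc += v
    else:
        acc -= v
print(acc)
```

-19

v=-3: <8, acc = 0+(-3) = -3
v=1: <8, acc = (-3)+1 = -2
v=13: not <8, acc = (-2)-13 = -15
v=3: <8, acc = (-15)+3 = -12
v=-2: <8, acc = (-12)+(-2) = -14
v=5: <8, acc = (-14)+5 = -9
v=10: not <8, acc = (-9)-10 = -19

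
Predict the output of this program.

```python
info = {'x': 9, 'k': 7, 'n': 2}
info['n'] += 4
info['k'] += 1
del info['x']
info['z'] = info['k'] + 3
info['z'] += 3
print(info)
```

info['n'] = 2+4 = 6 → {'x': 9, 'k': 7, 'n': 6}
info['k'] = 7+1 = 8 → {'x': 9, 'k': 8, 'n': 6}
del 'x' → {'k': 8, 'n': 6}
info['z'] = info['k']+3 = 11 → {'k': 8, 'n': 6, 'z': 11}
info['z'] = 11+3 = 14 → {'k': 8, 'n': 6, 'z': 14}

{'k': 8, 'n': 6, 'z': 14}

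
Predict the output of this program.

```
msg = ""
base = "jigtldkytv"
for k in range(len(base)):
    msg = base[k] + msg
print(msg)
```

k=0: prepend 'j' → 'j'
k=1: prepend 'i' → 'ij'
k=2: prepend 'g' → 'gij'
k=3: prepend 't' → 'tgij'
k=4: prepend 'l' → 'ltgij'
k=5: prepend 'd' → 'dltgij'
k=6: prepend 'k' → 'kdltgij'
k=7: prepend 'y' → 'ykdltgij'
k=8: prepend 't' → 'tykdltgij'
k=9: prepend 'v' → 'vtykdltgij'

vtykdltgij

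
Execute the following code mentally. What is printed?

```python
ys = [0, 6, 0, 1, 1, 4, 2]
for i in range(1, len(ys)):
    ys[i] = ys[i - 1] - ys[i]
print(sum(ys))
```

-53

i=1: ys[1] = 0-6 = -6 → [0, -6, 0, 1, 1, 4, 2]
i=2: ys[2] = (-6)-0 = -6 → [0, -6, -6, 1, 1, 4, 2]
i=3: ys[3] = (-6)-1 = -7 → [0, -6, -6, -7, 1, 4, 2]
i=4: ys[4] = (-7)-1 = -8 → [0, -6, -6, -7, -8, 4, 2]
i=5: ys[5] = (-8)-4 = -12 → [0, -6, -6, -7, -8, -12, 2]
i=6: ys[6] = (-12)-2 = -14 → [0, -6, -6, -7, -8, -12, -14]
sum = -53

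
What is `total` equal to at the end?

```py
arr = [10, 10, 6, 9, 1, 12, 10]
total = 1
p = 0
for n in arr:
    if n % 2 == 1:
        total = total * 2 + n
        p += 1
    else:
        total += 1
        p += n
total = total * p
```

1850

n=10: not odd, total = 1+1 = 2; p=10
n=10: not odd, total = 2+1 = 3; p=20
n=6: not odd, total = 3+1 = 4; p=26
n=9: odd, total = 4*2+9 = 17; p=27
n=1: odd, total = 17*2+1 = 35; p=28
n=12: not odd, total = 35+1 = 36; p=40
n=10: not odd, total = 36+1 = 37; p=50
total*p = 37*50 = 1850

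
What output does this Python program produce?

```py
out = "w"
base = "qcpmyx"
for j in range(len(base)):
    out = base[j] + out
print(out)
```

xympcqw

j=0: prepend 'q' → 'qw'
j=1: prepend 'c' → 'cqw'
j=2: prepend 'p' → 'pcqw'
j=3: prepend 'm' → 'mpcqw'
j=4: prepend 'y' → 'ympcqw'
j=5: prepend 'x' → 'xympcqw'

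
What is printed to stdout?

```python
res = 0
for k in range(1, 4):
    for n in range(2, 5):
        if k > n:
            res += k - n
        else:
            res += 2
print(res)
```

k=1,n=2: not 1>2, res = 0+2 = 2
k=1,n=3: not 1>3, res = 2+2 = 4
k=1,n=4: not 1>4, res = 4+2 = 6
k=2,n=2: not 2>2, res = 6+2 = 8
k=2,n=3: not 2>3, res = 8+2 = 10
k=2,n=4: not 2>4, res = 10+2 = 12
k=3,n=2: 3>2, res = 12+1 = 13
k=3,n=3: not 3>3, res = 13+2 = 15
k=3,n=4: not 3>4, res = 15+2 = 17

17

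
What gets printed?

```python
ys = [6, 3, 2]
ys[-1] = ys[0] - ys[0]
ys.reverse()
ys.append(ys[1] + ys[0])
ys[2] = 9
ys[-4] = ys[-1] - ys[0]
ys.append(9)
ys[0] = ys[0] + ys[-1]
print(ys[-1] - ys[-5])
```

ys[-1] = ys[0]-ys[0] = 6-6 = 0 → [6, 3, 0]
reverse → [0, 3, 6]
append ys[1]+ys[0] = 3+0 = 3 → [0, 3, 6, 3]
ys[2] = 9 → [0, 3, 9, 3]
ys[-4] = ys[-1]-ys[0] = 3-0 = 3 → [3, 3, 9, 3]
append 9 → [3, 3, 9, 3, 9]
ys[0] = ys[0]+ys[-1] = 3+9 = 12 → [12, 3, 9, 3, 9]
ys[-1]-ys[-5] = 9-12 = -3

-3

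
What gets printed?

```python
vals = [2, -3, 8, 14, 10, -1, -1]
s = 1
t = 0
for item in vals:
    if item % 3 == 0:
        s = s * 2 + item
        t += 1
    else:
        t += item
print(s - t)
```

-34

item=2: not %3==0; t=2
item=-3: %3==0, s = 1*2+(-3) = -1; t=3
item=8: not %3==0; t=11
item=14: not %3==0; t=25
item=10: not %3==0; t=35
item=-1: not %3==0; t=34
item=-1: not %3==0; t=33
s-t = (-1)-33 = -34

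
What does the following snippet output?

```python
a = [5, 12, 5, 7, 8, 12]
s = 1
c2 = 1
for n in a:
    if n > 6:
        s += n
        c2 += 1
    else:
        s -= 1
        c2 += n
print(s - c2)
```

n=5: not >6, s = 1-1 = 0; c2=6
n=12: >6, s = 0+12 = 12; c2=7
n=5: not >6, s = 12-1 = 11; c2=12
n=7: >6, s = 11+7 = 18; c2=13
n=8: >6, s = 18+8 = 26; c2=14
n=12: >6, s = 26+12 = 38; c2=15
s-c2 = 38-15 = 23

23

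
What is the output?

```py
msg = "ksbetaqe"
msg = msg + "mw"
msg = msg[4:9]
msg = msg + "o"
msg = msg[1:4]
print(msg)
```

aqe

+ 'mw' → 'ksbetaqemw'
slice [4:9] → 'taqem'
+ 'o' → 'taqemo'
slice [1:4] → 'aqe'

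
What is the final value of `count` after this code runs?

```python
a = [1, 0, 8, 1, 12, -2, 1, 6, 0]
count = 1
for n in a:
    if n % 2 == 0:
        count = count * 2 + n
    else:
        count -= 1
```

n=1: not even, count = 1-1 = 0
n=0: even, count = 0*2+0 = 0
n=8: even, count = 0*2+8 = 8
n=1: not even, count = 8-1 = 7
n=12: even, count = 7*2+12 = 26
n=-2: even, count = 26*2+(-2) = 50
n=1: not even, count = 50-1 = 49
n=6: even, count = 49*2+6 = 104
n=0: even, count = 104*2+0 = 208

208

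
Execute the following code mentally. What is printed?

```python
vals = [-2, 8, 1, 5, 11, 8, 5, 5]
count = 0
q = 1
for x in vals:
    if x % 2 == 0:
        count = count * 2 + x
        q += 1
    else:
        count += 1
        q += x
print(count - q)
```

x=-2: even, count = 0*2+(-2) = -2; q=2
x=8: even, count = (-2)*2+8 = 4; q=3
x=1: not even, count = 4+1 = 5; q=4
x=5: not even, count = 5+1 = 6; q=9
x=11: not even, count = 6+1 = 7; q=20
x=8: even, count = 7*2+8 = 22; q=21
x=5: not even, count = 22+1 = 23; q=26
x=5: not even, count = 23+1 = 24; q=31
count-q = 24-31 = -7

-7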